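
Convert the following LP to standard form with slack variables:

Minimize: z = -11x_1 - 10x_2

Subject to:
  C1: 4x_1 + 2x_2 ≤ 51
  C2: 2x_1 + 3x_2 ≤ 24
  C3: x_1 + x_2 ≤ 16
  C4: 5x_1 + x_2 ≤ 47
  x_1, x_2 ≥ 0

min z = -11x_1 - 10x_2

s.t.
  4x_1 + 2x_2 + s1 = 51
  2x_1 + 3x_2 + s2 = 24
  x_1 + x_2 + s3 = 16
  5x_1 + x_2 + s4 = 47
  x_1, x_2, s1, s2, s3, s4 ≥ 0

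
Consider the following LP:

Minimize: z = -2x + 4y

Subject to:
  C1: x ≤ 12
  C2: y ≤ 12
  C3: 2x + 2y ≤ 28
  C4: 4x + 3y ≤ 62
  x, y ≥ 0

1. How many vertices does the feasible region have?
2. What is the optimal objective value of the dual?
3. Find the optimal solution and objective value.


1. 5
2. -24
3. x = 12, y = 0, z = -24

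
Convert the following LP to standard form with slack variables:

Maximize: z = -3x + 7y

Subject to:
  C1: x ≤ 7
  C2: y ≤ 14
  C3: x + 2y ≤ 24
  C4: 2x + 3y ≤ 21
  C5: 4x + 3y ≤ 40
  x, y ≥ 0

max z = -3x + 7y

s.t.
  x + s1 = 7
  y + s2 = 14
  x + 2y + s3 = 24
  2x + 3y + s4 = 21
  4x + 3y + s5 = 40
  x, y, s1, s2, s3, s4, s5 ≥ 0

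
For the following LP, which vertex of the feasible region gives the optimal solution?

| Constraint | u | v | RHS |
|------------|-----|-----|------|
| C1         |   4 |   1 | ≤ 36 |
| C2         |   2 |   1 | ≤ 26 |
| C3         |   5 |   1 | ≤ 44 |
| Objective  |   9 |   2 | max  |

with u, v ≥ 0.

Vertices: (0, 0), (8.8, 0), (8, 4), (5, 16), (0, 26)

Evaluate the objective at each vertex of the feasible region:
  z(0, 0) = 0
  z(8.8, 0) = 79.2
  z(8, 4) = 80  ←
  z(5, 16) = 77
  z(0, 26) = 52
The maximum is at u = 8, v = 4.

(8, 4)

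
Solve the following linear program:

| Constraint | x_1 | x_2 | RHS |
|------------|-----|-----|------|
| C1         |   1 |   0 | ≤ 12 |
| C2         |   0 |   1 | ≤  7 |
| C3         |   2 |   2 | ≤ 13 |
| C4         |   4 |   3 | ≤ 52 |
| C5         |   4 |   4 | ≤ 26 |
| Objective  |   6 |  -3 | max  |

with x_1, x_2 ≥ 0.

Evaluate the objective at each vertex of the feasible region:
  z(0, 0) = 0
  z(6.5, 0) = 39  ←
  z(0, 6.5) = -19.5
The maximum is at x_1 = 6.5, x_2 = 0.

x_1 = 6.5, x_2 = 0, z = 39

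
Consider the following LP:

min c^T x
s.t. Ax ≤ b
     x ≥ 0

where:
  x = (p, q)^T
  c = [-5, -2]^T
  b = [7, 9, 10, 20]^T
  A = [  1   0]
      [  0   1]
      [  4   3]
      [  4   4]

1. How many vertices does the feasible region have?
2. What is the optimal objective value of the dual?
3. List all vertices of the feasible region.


1. 3
2. -12.5
3. (0, 0), (2.5, 0), (0, 3.333)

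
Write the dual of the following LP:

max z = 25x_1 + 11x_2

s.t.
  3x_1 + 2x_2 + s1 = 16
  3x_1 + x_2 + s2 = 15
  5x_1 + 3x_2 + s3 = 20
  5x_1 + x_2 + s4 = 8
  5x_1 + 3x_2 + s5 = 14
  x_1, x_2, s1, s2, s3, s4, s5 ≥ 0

Primal max cᵀx s.t. Ax ≤ b, x ≥ 0  →  Dual min bᵀy s.t. Aᵀy ≥ c, y ≥ 0.

Minimize: z = 16y1 + 15y2 + 20y3 + 8y4 + 14y5

Subject to:
  3y1 + 3y2 + 5y3 + 5y4 + 5y5 ≥ 25
  2y1 + y2 + 3y3 + y4 + 3y5 ≥ 11
  y1, y2, y3, y4, y5 ≥ 0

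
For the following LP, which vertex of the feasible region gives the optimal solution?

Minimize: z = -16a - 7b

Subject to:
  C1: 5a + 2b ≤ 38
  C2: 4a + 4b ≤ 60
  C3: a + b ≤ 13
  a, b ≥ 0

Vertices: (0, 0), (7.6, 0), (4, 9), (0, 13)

Evaluate the objective at each vertex of the feasible region:
  z(0, 0) = 0
  z(7.6, 0) = -121.6
  z(4, 9) = -127  ←
  z(0, 13) = -91
The minimum is at a = 4, b = 9.

(4, 9)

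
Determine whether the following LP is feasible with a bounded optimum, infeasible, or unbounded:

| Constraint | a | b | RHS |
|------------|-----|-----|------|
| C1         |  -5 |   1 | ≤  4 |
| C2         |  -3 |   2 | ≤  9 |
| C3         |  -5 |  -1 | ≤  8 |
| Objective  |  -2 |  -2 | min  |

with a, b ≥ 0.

Unbounded (objective can decrease without bound)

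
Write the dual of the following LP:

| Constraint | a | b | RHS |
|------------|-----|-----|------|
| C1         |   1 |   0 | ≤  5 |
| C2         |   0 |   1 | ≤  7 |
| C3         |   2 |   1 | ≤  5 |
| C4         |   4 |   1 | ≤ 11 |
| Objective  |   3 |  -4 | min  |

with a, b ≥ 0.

Primal min cᵀx s.t. Ax ≤ b, x ≥ 0  →  Dual max −bᵀy s.t. Aᵀy ≥ −c, y ≥ 0.

Maximize: z = -5y1 - 7y2 - 5y3 - 11y4

Subject to:
  y1 + 2y3 + 4y4 ≥ -3
  y2 + y3 + y4 ≥ 4
  y1, y2, y3, y4 ≥ 0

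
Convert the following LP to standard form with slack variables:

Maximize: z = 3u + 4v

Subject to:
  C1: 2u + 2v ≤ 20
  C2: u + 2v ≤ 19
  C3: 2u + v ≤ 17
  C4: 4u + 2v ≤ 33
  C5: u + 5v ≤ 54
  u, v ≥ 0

max z = 3u + 4v

s.t.
  2u + 2v + s1 = 20
  u + 2v + s2 = 19
  2u + v + s3 = 17
  4u + 2v + s4 = 33
  u + 5v + s5 = 54
  u, v, s1, s2, s3, s4, s5 ≥ 0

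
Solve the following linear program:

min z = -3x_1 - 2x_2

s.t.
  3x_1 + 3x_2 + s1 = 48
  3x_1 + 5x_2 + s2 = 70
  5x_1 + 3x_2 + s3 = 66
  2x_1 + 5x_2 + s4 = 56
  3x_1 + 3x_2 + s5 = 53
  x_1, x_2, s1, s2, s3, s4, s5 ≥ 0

Evaluate the objective at each vertex of the feasible region:
  z(0, 0) = 0
  z(13.2, 0) = -39.6
  z(9, 7) = -41  ←
  z(8, 8) = -40
  z(0, 11.2) = -22.4
The minimum is at x_1 = 9, x_2 = 7.

x_1 = 9, x_2 = 7, z = -41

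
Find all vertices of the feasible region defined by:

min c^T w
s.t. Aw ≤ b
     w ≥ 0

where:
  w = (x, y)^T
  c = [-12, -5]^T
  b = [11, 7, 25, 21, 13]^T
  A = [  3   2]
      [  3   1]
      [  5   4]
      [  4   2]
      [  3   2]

(0, 0), (2.333, 0), (1, 4), (0, 5.5)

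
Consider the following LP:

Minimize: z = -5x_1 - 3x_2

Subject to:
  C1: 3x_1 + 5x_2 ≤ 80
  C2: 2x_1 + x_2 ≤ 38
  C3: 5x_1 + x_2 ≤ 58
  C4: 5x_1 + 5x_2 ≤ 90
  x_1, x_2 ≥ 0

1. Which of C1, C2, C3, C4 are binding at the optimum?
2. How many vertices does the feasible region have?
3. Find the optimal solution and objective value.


1. C3, C4
2. 5
3. x_1 = 10, x_2 = 8, z = -74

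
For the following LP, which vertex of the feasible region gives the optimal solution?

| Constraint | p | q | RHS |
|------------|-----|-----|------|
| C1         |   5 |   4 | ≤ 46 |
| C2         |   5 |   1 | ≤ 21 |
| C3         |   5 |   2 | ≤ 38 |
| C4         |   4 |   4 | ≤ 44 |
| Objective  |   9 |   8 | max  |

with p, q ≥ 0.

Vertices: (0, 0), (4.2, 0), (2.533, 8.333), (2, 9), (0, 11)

Evaluate the objective at each vertex of the feasible region:
  z(0, 0) = 0
  z(4.2, 0) = 37.8
  z(2.533, 8.333) = 89.47
  z(2, 9) = 90  ←
  z(0, 11) = 88
The maximum is at p = 2, q = 9.

(2, 9)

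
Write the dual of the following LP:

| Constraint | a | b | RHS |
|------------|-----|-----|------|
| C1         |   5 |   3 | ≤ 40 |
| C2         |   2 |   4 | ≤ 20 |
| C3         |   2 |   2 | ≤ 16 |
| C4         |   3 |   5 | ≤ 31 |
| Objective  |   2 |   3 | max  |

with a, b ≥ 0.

Primal max cᵀx s.t. Ax ≤ b, x ≥ 0  →  Dual min bᵀy s.t. Aᵀy ≥ c, y ≥ 0.

Minimize: z = 40y1 + 20y2 + 16y3 + 31y4

Subject to:
  5y1 + 2y2 + 2y3 + 3y4 ≥ 2
  3y1 + 4y2 + 2y3 + 5y4 ≥ 3
  y1, y2, y3, y4 ≥ 0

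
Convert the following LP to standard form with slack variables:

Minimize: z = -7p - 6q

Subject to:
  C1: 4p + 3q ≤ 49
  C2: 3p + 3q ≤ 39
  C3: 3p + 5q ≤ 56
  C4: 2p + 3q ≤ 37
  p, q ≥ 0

min z = -7p - 6q

s.t.
  4p + 3q + s1 = 49
  3p + 3q + s2 = 39
  3p + 5q + s3 = 56
  2p + 3q + s4 = 37
  p, q, s1, s2, s3, s4 ≥ 0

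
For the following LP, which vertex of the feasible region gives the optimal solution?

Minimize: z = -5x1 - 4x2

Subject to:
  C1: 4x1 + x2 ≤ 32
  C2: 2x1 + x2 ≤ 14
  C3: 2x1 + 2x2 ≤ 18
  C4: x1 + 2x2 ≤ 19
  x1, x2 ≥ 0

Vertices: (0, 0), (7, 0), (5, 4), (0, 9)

Evaluate the objective at each vertex of the feasible region:
  z(0, 0) = 0
  z(7, 0) = -35
  z(5, 4) = -41  ←
  z(0, 9) = -36
The minimum is at x1 = 5, x2 = 4.

(5, 4)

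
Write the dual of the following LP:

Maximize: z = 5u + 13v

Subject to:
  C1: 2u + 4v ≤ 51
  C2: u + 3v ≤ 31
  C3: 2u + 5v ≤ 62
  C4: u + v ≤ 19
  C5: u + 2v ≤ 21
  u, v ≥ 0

Primal max cᵀx s.t. Ax ≤ b, x ≥ 0  →  Dual min bᵀy s.t. Aᵀy ≥ c, y ≥ 0.

Minimize: z = 51y1 + 31y2 + 62y3 + 19y4 + 21y5

Subject to:
  2y1 + y2 + 2y3 + y4 + y5 ≥ 5
  4y1 + 3y2 + 5y3 + y4 + 2y5 ≥ 13
  y1, y2, y3, y4, y5 ≥ 0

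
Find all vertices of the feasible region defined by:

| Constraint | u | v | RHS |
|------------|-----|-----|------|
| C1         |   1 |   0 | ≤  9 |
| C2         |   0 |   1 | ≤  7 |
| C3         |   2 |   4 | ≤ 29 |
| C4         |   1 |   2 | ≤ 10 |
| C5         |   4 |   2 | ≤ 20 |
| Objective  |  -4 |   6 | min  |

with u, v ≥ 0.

(0, 0), (5, 0), (3.333, 3.333), (0, 5)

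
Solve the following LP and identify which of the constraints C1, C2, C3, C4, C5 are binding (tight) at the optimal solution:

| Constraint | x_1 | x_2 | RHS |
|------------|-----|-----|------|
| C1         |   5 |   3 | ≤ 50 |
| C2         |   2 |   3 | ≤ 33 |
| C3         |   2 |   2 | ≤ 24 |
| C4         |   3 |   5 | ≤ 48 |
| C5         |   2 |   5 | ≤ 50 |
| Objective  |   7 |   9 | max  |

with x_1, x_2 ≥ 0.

At x_1 = 6, x_2 = 6, compute slack b - a·x for each constraint:
  C1: 50 − 48 = 2  (slack)
  C2: 33 − 30 = 3  (slack)
  C3: 24 − 24 = 0  (binding)
  C4: 48 − 48 = 0  (binding)
  C5: 50 − 42 = 8  (slack)

Optimal: x_1 = 6, x_2 = 6
Binding: C3, C4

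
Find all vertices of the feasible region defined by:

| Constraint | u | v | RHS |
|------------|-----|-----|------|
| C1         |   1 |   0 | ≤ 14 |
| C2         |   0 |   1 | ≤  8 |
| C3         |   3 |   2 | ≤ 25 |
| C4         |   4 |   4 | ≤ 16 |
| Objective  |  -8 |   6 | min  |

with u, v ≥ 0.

(0, 0), (4, 0), (0, 4)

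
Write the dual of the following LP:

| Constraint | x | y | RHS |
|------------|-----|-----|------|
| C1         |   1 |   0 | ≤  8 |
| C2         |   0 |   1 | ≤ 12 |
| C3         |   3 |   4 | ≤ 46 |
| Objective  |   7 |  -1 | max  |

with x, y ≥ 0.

Primal max cᵀx s.t. Ax ≤ b, x ≥ 0  →  Dual min bᵀy s.t. Aᵀy ≥ c, y ≥ 0.

Minimize: z = 8y1 + 12y2 + 46y3

Subject to:
  y1 + 3y3 ≥ 7
  y2 + 4y3 ≥ -1
  y1, y2, y3 ≥ 0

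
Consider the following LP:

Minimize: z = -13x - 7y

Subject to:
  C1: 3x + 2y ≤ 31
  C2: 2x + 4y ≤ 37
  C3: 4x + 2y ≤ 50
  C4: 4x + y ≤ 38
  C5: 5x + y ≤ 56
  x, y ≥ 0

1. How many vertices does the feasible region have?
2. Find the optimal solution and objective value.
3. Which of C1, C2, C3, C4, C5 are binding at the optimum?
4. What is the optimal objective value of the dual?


1. 5
2. x = 9, y = 2, z = -131
3. C1, C4
4. -131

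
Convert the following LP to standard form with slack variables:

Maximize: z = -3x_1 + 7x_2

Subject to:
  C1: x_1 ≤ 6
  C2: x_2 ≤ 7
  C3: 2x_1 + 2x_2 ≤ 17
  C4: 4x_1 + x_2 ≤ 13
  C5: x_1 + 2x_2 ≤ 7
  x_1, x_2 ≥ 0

max z = -3x_1 + 7x_2

s.t.
  x_1 + s1 = 6
  x_2 + s2 = 7
  2x_1 + 2x_2 + s3 = 17
  4x_1 + x_2 + s4 = 13
  x_1 + 2x_2 + s5 = 7
  x_1, x_2, s1, s2, s3, s4, s5 ≥ 0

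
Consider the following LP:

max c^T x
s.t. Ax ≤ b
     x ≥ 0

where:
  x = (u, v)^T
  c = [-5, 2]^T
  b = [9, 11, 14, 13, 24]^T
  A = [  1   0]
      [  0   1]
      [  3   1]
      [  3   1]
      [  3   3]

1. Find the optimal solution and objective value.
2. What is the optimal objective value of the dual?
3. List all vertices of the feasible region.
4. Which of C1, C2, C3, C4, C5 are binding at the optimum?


1. u = 0, v = 8, z = 16
2. 16
3. (0, 0), (4.333, 0), (2.5, 5.5), (0, 8)
4. C5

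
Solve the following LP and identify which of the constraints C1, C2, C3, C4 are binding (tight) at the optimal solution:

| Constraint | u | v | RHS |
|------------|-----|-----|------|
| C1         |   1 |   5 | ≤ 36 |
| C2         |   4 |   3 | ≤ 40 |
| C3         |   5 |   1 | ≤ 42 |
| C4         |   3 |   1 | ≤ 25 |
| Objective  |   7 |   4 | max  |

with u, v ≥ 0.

At u = 7, v = 4, compute slack b - a·x for each constraint:
  C1: 36 − 27 = 9  (slack)
  C2: 40 − 40 = 0  (binding)
  C3: 42 − 39 = 3  (slack)
  C4: 25 − 25 = 0  (binding)

Optimal: u = 7, v = 4
Binding: C2, C4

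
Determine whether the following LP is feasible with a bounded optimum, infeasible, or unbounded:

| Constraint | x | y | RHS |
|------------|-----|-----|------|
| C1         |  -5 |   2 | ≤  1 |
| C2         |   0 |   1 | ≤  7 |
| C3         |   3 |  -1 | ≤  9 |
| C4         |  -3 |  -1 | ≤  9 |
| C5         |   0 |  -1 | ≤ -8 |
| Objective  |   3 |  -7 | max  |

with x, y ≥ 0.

Infeasible (no feasible solution exists)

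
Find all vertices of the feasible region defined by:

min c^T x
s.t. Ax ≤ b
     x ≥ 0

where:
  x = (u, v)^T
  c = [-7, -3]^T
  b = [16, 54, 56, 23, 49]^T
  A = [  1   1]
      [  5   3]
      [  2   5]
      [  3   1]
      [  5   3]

(0, 0), (7.667, 0), (5, 8), (4.053, 9.579), (0, 11.2)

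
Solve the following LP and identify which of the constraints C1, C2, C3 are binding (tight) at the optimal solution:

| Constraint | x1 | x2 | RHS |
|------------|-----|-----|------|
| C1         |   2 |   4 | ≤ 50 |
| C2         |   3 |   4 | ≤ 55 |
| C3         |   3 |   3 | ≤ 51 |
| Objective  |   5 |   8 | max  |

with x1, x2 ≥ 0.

At x1 = 5, x2 = 10, compute slack b - a·x for each constraint:
  C1: 50 − 50 = 0  (binding)
  C2: 55 − 55 = 0  (binding)
  C3: 51 − 45 = 6  (slack)

Optimal: x1 = 5, x2 = 10
Binding: C1, C2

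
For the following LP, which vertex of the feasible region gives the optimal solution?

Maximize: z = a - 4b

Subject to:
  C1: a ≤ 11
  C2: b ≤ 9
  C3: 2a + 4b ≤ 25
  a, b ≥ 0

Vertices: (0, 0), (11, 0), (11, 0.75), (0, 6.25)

Evaluate the objective at each vertex of the feasible region:
  z(0, 0) = 0
  z(11, 0) = 11  ←
  z(11, 0.75) = 8
  z(0, 6.25) = -25
The maximum is at a = 11, b = 0.

(11, 0)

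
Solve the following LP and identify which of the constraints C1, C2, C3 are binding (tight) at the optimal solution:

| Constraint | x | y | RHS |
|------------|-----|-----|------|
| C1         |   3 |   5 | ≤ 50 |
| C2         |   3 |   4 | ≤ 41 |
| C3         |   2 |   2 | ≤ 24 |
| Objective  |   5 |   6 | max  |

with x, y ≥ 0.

At x = 7, y = 5, compute slack b - a·x for each constraint:
  C1: 50 − 46 = 4  (slack)
  C2: 41 − 41 = 0  (binding)
  C3: 24 − 24 = 0  (binding)

Optimal: x = 7, y = 5
Binding: C2, C3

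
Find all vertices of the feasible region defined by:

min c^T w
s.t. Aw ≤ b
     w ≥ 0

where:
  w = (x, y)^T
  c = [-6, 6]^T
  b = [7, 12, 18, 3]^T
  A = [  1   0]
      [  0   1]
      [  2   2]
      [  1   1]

(0, 0), (3, 0), (0, 3)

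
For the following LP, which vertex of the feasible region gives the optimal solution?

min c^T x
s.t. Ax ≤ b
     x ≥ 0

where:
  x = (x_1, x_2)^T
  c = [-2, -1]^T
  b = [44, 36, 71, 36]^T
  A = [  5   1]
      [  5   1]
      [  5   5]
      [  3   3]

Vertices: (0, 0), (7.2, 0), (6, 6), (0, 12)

Evaluate the objective at each vertex of the feasible region:
  z(0, 0) = 0
  z(7.2, 0) = -14.4
  z(6, 6) = -18  ←
  z(0, 12) = -12
The minimum is at x_1 = 6, x_2 = 6.

(6, 6)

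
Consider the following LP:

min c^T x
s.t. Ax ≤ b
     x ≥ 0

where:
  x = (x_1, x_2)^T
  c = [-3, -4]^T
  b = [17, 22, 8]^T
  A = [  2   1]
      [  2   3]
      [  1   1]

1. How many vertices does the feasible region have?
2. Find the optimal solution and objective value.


1. 4
2. x_1 = 2, x_2 = 6, z = -30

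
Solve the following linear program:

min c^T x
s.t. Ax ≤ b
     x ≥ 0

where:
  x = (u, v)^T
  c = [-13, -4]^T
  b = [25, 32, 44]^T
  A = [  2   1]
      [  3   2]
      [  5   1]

Evaluate the objective at each vertex of the feasible region:
  z(0, 0) = 0
  z(8.8, 0) = -114.4
  z(8, 4) = -120  ←
  z(0, 16) = -64
The minimum is at u = 8, v = 4.

u = 8, v = 4, z = -120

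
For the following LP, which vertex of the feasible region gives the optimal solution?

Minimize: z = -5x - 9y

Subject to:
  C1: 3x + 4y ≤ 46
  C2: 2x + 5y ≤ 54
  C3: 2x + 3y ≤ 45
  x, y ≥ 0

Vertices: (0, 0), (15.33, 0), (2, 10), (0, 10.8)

Evaluate the objective at each vertex of the feasible region:
  z(0, 0) = 0
  z(15.33, 0) = -76.67
  z(2, 10) = -100  ←
  z(0, 10.8) = -97.2
The minimum is at x = 2, y = 10.

(2, 10)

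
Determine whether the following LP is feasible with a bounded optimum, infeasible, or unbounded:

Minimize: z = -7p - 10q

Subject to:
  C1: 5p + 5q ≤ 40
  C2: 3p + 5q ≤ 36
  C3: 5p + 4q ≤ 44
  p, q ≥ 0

Feasible with a bounded optimal solution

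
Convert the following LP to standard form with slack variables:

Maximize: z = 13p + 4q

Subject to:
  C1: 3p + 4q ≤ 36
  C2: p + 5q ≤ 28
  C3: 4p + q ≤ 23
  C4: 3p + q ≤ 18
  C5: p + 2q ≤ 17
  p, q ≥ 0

max z = 13p + 4q

s.t.
  3p + 4q + s1 = 36
  p + 5q + s2 = 28
  4p + q + s3 = 23
  3p + q + s4 = 18
  p + 2q + s5 = 17
  p, q, s1, s2, s3, s4, s5 ≥ 0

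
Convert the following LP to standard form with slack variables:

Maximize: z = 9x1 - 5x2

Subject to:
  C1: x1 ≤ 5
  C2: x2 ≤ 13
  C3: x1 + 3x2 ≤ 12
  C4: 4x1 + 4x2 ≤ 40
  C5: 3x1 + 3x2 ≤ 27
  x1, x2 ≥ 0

max z = 9x1 - 5x2

s.t.
  x1 + s1 = 5
  x2 + s2 = 13
  x1 + 3x2 + s3 = 12
  4x1 + 4x2 + s4 = 40
  3x1 + 3x2 + s5 = 27
  x1, x2, s1, s2, s3, s4, s5 ≥ 0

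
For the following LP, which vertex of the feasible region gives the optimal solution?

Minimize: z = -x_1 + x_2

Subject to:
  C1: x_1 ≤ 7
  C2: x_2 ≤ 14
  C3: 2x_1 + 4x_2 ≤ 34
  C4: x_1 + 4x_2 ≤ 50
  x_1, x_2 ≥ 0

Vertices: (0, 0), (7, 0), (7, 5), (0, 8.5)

Evaluate the objective at each vertex of the feasible region:
  z(0, 0) = 0
  z(7, 0) = -7  ←
  z(7, 5) = -2
  z(0, 8.5) = 8.5
The minimum is at x_1 = 7, x_2 = 0.

(7, 0)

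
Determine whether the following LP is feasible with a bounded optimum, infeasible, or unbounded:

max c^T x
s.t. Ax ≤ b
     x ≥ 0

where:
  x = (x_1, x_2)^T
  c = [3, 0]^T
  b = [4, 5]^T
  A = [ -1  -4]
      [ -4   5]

Unbounded (objective can increase without bound)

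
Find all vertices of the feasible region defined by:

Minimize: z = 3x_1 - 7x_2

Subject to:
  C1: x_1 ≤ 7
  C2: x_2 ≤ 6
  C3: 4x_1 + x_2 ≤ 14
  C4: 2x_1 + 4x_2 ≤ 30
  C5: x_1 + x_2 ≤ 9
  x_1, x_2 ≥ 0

(0, 0), (3.5, 0), (2, 6), (0, 6)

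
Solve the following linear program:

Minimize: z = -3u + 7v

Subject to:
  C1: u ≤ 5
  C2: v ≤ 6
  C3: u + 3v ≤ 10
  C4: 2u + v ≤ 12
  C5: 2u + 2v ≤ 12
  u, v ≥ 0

Evaluate the objective at each vertex of the feasible region:
  z(0, 0) = 0
  z(5, 0) = -15  ←
  z(5, 1) = -8
  z(4, 2) = 2
  z(0, 3.333) = 23.33
The minimum is at u = 5, v = 0.

u = 5, v = 0, z = -15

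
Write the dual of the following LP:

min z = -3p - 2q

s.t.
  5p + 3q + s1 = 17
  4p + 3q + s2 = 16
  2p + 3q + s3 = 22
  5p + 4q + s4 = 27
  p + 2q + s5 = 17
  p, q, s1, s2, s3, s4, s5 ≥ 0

Primal min cᵀx s.t. Ax ≤ b, x ≥ 0  →  Dual max −bᵀy s.t. Aᵀy ≥ −c, y ≥ 0.

Maximize: z = -17y1 - 16y2 - 22y3 - 27y4 - 17y5

Subject to:
  5y1 + 4y2 + 2y3 + 5y4 + y5 ≥ 3
  3y1 + 3y2 + 3y3 + 4y4 + 2y5 ≥ 2
  y1, y2, y3, y4, y5 ≥ 0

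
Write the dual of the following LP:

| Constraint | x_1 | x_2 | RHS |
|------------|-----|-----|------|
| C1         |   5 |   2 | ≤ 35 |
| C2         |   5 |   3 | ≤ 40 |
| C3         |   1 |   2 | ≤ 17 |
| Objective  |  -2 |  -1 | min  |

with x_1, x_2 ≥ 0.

Primal min cᵀx s.t. Ax ≤ b, x ≥ 0  →  Dual max −bᵀy s.t. Aᵀy ≥ −c, y ≥ 0.

Maximize: z = -35y1 - 40y2 - 17y3

Subject to:
  5y1 + 5y2 + y3 ≥ 2
  2y1 + 3y2 + 2y3 ≥ 1
  y1, y2, y3 ≥ 0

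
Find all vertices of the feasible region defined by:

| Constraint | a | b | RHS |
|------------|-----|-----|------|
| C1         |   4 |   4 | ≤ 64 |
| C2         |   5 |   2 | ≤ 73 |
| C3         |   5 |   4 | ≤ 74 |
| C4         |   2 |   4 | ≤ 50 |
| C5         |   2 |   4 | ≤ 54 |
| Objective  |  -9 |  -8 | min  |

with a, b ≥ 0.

(0, 0), (14.6, 0), (14.4, 0.5), (10, 6), (7, 9), (0, 12.5)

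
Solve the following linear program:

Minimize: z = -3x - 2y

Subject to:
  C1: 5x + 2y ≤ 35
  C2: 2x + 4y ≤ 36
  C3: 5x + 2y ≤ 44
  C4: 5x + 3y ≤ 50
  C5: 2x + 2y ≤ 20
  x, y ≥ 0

Evaluate the objective at each vertex of the feasible region:
  z(0, 0) = 0
  z(7, 0) = -21
  z(5, 5) = -25  ←
  z(2, 8) = -22
  z(0, 9) = -18
The minimum is at x = 5, y = 5.

x = 5, y = 5, z = -25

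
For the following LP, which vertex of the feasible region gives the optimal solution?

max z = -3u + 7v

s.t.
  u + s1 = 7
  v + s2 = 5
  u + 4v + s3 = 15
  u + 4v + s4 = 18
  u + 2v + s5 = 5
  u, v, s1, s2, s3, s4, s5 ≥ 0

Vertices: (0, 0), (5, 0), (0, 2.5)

Evaluate the objective at each vertex of the feasible region:
  z(0, 0) = 0
  z(5, 0) = -15
  z(0, 2.5) = 17.5  ←
The maximum is at u = 0, v = 2.5.

(0, 2.5)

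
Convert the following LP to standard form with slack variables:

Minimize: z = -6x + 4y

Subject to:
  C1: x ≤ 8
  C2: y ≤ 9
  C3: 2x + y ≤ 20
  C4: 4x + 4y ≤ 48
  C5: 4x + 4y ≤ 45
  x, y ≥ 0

min z = -6x + 4y

s.t.
  x + s1 = 8
  y + s2 = 9
  2x + y + s3 = 20
  4x + 4y + s4 = 48
  4x + 4y + s5 = 45
  x, y, s1, s2, s3, s4, s5 ≥ 0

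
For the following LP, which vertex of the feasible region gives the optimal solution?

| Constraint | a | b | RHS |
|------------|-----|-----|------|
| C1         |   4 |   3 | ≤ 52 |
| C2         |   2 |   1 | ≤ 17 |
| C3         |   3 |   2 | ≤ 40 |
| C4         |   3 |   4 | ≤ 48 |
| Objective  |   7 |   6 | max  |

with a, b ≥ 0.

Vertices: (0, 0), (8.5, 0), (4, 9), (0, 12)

Evaluate the objective at each vertex of the feasible region:
  z(0, 0) = 0
  z(8.5, 0) = 59.5
  z(4, 9) = 82  ←
  z(0, 12) = 72
The maximum is at a = 4, b = 9.

(4, 9)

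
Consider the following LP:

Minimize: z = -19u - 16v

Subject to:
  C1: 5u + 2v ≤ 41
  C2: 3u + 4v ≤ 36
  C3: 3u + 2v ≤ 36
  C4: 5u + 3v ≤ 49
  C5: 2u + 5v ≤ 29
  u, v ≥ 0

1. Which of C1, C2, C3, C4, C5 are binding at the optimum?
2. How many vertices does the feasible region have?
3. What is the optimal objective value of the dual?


1. C1, C5
2. 4
3. -181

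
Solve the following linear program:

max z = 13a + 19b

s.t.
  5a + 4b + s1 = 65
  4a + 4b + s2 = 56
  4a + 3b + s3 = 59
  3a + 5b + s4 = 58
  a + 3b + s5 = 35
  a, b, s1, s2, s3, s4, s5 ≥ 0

Evaluate the objective at each vertex of the feasible region:
  z(0, 0) = 0
  z(13, 0) = 169
  z(9, 5) = 212
  z(6, 8) = 230  ←
  z(0, 11.6) = 220.4
The maximum is at a = 6, b = 8.

a = 6, b = 8, z = 230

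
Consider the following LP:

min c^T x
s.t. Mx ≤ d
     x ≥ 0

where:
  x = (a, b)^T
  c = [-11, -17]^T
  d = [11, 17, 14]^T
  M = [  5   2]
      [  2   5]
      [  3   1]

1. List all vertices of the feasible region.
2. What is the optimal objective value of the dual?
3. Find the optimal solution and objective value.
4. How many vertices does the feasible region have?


1. (0, 0), (2.2, 0), (1, 3), (0, 3.4)
2. -62
3. a = 1, b = 3, z = -62
4. 4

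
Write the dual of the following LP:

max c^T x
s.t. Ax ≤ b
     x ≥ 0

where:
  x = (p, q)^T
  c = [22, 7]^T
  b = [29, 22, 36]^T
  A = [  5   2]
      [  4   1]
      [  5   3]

Primal max cᵀx s.t. Ax ≤ b, x ≥ 0  →  Dual min bᵀy s.t. Aᵀy ≥ c, y ≥ 0.

Minimize: z = 29y1 + 22y2 + 36y3

Subject to:
  5y1 + 4y2 + 5y3 ≥ 22
  2y1 + y2 + 3y3 ≥ 7
  y1, y2, y3 ≥ 0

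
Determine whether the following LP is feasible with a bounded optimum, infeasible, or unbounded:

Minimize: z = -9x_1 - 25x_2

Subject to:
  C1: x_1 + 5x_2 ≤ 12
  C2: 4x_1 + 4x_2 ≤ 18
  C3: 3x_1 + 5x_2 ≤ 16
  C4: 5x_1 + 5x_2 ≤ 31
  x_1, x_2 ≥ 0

Feasible with a bounded optimal solution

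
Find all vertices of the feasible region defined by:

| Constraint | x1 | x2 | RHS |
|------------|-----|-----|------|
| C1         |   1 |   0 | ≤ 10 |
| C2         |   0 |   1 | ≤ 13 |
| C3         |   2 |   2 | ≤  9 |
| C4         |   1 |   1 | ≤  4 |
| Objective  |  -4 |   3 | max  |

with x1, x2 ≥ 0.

(0, 0), (4, 0), (0, 4)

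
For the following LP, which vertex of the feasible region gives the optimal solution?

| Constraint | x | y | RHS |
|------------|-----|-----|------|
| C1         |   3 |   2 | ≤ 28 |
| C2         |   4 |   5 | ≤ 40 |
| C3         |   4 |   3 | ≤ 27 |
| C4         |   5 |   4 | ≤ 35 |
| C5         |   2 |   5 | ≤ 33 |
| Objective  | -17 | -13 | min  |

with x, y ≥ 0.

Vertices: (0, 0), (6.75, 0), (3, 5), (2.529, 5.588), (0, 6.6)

Evaluate the objective at each vertex of the feasible region:
  z(0, 0) = 0
  z(6.75, 0) = -114.8
  z(3, 5) = -116  ←
  z(2.529, 5.588) = -115.6
  z(0, 6.6) = -85.8
The minimum is at x = 3, y = 5.

(3, 5)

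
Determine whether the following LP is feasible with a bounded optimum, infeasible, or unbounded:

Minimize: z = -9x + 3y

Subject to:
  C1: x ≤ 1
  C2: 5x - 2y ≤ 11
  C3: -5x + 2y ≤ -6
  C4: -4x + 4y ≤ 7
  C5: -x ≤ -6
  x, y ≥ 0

Infeasible (no feasible solution exists)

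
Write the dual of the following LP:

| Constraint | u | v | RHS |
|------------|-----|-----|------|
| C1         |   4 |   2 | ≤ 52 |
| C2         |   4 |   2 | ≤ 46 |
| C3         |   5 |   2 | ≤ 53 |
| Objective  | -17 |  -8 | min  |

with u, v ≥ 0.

Primal min cᵀx s.t. Ax ≤ b, x ≥ 0  →  Dual max −bᵀy s.t. Aᵀy ≥ −c, y ≥ 0.

Maximize: z = -52y1 - 46y2 - 53y3

Subject to:
  4y1 + 4y2 + 5y3 ≥ 17
  2y1 + 2y2 + 2y3 ≥ 8
  y1, y2, y3 ≥ 0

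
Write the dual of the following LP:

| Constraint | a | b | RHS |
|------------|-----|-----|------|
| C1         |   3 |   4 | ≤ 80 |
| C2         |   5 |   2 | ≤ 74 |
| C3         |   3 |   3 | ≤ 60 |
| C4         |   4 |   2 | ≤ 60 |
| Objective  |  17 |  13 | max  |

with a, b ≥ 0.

Primal max cᵀx s.t. Ax ≤ b, x ≥ 0  →  Dual min bᵀy s.t. Aᵀy ≥ c, y ≥ 0.

Minimize: z = 80y1 + 74y2 + 60y3 + 60y4

Subject to:
  3y1 + 5y2 + 3y3 + 4y4 ≥ 17
  4y1 + 2y2 + 3y3 + 2y4 ≥ 13
  y1, y2, y3, y4 ≥ 0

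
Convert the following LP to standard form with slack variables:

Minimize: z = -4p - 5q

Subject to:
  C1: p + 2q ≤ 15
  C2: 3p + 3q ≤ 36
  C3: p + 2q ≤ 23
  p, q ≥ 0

min z = -4p - 5q

s.t.
  p + 2q + s1 = 15
  3p + 3q + s2 = 36
  p + 2q + s3 = 23
  p, q, s1, s2, s3 ≥ 0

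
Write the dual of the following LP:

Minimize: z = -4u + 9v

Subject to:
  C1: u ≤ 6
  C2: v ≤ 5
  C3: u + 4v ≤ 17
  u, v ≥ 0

Primal min cᵀx s.t. Ax ≤ b, x ≥ 0  →  Dual max −bᵀy s.t. Aᵀy ≥ −c, y ≥ 0.

Maximize: z = -6y1 - 5y2 - 17y3

Subject to:
  y1 + y3 ≥ 4
  y2 + 4y3 ≥ -9
  y1, y2, y3 ≥ 0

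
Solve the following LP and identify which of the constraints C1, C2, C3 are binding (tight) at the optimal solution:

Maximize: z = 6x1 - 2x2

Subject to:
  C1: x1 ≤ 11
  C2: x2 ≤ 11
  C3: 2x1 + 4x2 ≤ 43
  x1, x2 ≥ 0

At x1 = 11, x2 = 0, compute slack b - a·x for each constraint:
  C1: 11 − 11 = 0  (binding)
  C2: 11 − 0 = 11  (slack)
  C3: 43 − 22 = 21  (slack)

Optimal: x1 = 11, x2 = 0
Binding: C1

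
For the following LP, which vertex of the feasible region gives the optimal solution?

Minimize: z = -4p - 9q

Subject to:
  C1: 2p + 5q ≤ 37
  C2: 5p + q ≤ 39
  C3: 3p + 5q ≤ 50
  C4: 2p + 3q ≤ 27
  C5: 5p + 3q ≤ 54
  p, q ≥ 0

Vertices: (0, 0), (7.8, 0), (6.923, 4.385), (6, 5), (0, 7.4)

Evaluate the objective at each vertex of the feasible region:
  z(0, 0) = 0
  z(7.8, 0) = -31.2
  z(6.923, 4.385) = -67.15
  z(6, 5) = -69  ←
  z(0, 7.4) = -66.6
The minimum is at p = 6, q = 5.

(6, 5)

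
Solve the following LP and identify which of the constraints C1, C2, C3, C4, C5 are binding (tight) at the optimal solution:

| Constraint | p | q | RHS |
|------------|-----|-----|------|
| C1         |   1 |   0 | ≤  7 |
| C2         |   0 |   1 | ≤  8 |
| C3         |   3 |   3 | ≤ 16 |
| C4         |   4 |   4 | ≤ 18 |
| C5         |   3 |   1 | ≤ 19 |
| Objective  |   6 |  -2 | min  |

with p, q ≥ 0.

At p = 0, q = 4.5, compute slack b - a·x for each constraint:
  C1: 7 − 0 = 7  (slack)
  C2: 8 − 4.5 = 3.5  (slack)
  C3: 16 − 13.5 = 2.5  (slack)
  C4: 18 − 18 = 0  (binding)
  C5: 19 − 4.5 = 14.5  (slack)

Optimal: p = 0, q = 4.5
Binding: C4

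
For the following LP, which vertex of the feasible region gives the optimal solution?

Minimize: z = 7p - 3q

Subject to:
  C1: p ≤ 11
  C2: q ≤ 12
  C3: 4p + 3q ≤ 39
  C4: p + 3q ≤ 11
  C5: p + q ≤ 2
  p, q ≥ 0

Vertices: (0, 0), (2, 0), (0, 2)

Evaluate the objective at each vertex of the feasible region:
  z(0, 0) = 0
  z(2, 0) = 14
  z(0, 2) = -6  ←
The minimum is at p = 0, q = 2.

(0, 2)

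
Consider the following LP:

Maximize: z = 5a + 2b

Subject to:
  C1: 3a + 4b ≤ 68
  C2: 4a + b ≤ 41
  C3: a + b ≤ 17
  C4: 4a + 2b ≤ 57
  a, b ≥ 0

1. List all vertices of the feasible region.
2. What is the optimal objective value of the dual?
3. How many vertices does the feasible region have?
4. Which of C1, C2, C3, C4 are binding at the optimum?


1. (0, 0), (10.25, 0), (8, 9), (0, 17)
2. 58
3. 4
4. C2, C3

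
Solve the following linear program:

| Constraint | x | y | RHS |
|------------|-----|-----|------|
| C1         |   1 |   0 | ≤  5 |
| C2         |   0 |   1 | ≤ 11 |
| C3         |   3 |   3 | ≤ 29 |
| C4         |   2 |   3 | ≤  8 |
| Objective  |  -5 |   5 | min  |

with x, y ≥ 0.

Evaluate the objective at each vertex of the feasible region:
  z(0, 0) = 0
  z(4, 0) = -20  ←
  z(0, 2.667) = 13.33
The minimum is at x = 4, y = 0.

x = 4, y = 0, z = -20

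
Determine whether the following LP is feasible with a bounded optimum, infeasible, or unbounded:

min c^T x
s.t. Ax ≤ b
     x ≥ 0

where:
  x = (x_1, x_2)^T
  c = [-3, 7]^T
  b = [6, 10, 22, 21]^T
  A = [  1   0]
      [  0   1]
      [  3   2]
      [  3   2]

Feasible with a bounded optimal solution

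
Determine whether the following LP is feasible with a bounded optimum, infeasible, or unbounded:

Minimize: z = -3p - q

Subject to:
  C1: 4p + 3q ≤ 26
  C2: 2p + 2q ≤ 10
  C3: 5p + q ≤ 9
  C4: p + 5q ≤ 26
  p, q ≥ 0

Feasible with a bounded optimal solution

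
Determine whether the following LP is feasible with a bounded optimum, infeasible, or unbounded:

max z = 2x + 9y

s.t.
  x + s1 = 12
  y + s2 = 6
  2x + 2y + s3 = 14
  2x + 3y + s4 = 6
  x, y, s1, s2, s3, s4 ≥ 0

Feasible with a bounded optimal solution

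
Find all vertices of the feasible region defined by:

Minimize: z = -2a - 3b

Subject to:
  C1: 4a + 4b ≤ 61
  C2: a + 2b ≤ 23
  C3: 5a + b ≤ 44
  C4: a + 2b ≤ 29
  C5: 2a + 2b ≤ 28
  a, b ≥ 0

(0, 0), (8.8, 0), (7.5, 6.5), (5, 9), (0, 11.5)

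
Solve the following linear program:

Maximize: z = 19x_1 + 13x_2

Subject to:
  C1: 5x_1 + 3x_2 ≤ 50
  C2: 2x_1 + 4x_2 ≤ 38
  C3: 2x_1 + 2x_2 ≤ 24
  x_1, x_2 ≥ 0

Evaluate the objective at each vertex of the feasible region:
  z(0, 0) = 0
  z(10, 0) = 190
  z(7, 5) = 198  ←
  z(5, 7) = 186
  z(0, 9.5) = 123.5
The maximum is at x_1 = 7, x_2 = 5.

x_1 = 7, x_2 = 5, z = 198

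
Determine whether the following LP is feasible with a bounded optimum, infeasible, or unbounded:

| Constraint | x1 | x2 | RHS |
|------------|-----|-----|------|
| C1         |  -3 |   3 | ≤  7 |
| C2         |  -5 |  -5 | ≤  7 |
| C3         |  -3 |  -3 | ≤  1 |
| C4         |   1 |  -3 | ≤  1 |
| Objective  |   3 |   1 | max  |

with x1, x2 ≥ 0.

Unbounded (objective can increase without bound)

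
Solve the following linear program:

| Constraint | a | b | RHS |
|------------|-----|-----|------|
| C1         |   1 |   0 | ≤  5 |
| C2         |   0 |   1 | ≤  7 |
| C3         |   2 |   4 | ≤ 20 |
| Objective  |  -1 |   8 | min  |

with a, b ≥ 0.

Evaluate the objective at each vertex of the feasible region:
  z(0, 0) = 0
  z(5, 0) = -5  ←
  z(5, 2.5) = 15
  z(0, 5) = 40
The minimum is at a = 5, b = 0.

a = 5, b = 0, z = -5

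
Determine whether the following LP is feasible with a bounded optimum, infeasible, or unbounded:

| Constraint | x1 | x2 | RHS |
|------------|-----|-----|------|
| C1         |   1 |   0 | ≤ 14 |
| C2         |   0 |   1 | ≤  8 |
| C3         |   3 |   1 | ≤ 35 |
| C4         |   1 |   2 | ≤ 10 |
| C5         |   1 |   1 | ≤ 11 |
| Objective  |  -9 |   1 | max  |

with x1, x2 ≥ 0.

Feasible with a bounded optimal solution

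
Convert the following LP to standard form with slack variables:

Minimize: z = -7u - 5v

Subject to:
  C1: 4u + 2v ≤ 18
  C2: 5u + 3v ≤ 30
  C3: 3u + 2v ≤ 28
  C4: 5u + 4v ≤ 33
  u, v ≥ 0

min z = -7u - 5v

s.t.
  4u + 2v + s1 = 18
  5u + 3v + s2 = 30
  3u + 2v + s3 = 28
  5u + 4v + s4 = 33
  u, v, s1, s2, s3, s4 ≥ 0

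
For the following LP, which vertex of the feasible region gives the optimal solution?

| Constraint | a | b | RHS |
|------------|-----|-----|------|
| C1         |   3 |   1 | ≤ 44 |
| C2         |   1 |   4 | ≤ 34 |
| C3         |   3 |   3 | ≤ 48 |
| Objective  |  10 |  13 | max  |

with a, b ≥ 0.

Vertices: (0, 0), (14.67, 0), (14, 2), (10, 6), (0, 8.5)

Evaluate the objective at each vertex of the feasible region:
  z(0, 0) = 0
  z(14.67, 0) = 146.7
  z(14, 2) = 166
  z(10, 6) = 178  ←
  z(0, 8.5) = 110.5
The maximum is at a = 10, b = 6.

(10, 6)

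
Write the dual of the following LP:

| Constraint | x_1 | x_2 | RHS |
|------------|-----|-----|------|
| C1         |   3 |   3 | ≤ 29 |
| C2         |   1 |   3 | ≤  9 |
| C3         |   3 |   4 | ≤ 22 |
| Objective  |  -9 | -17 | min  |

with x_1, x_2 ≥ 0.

Primal min cᵀx s.t. Ax ≤ b, x ≥ 0  →  Dual max −bᵀy s.t. Aᵀy ≥ −c, y ≥ 0.

Maximize: z = -29y1 - 9y2 - 22y3

Subject to:
  3y1 + y2 + 3y3 ≥ 9
  3y1 + 3y2 + 4y3 ≥ 17
  y1, y2, y3 ≥ 0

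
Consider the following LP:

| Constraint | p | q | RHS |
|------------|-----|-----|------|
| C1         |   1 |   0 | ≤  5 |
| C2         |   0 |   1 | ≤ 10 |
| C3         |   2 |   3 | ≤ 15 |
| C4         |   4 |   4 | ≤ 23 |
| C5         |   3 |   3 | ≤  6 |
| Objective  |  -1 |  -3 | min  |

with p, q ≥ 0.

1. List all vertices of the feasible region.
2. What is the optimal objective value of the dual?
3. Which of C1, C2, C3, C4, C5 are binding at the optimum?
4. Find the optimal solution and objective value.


1. (0, 0), (2, 0), (0, 2)
2. -6
3. C5
4. p = 0, q = 2, z = -6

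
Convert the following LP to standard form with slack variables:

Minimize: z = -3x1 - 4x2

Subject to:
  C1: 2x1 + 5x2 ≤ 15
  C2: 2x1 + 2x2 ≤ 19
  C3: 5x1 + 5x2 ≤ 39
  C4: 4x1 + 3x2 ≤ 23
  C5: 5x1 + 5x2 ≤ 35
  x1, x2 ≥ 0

min z = -3x1 - 4x2

s.t.
  2x1 + 5x2 + s1 = 15
  2x1 + 2x2 + s2 = 19
  5x1 + 5x2 + s3 = 39
  4x1 + 3x2 + s4 = 23
  5x1 + 5x2 + s5 = 35
  x1, x2, s1, s2, s3, s4, s5 ≥ 0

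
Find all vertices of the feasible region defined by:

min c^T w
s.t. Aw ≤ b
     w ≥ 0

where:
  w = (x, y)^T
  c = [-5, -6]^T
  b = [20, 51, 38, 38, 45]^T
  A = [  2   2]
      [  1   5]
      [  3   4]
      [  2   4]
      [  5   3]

(0, 0), (9, 0), (7.5, 2.5), (2, 8), (0, 9.5)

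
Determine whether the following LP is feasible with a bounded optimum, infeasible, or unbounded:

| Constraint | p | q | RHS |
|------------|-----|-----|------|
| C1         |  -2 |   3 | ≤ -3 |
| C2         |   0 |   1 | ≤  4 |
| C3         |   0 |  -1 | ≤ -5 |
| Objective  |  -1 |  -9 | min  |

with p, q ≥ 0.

Infeasible (no feasible solution exists)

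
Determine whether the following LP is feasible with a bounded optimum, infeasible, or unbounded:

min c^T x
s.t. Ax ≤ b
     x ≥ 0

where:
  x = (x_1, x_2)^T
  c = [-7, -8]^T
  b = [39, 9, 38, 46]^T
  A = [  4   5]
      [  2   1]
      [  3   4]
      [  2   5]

Feasible with a bounded optimal solution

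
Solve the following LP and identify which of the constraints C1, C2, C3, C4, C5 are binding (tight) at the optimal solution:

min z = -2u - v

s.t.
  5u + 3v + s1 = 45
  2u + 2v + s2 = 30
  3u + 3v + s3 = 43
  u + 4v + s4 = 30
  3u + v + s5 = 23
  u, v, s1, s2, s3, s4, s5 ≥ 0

At u = 6, v = 5, compute slack b - a·x for each constraint:
  C1: 45 − 45 = 0  (binding)
  C2: 30 − 22 = 8  (slack)
  C3: 43 − 33 = 10  (slack)
  C4: 30 − 26 = 4  (slack)
  C5: 23 − 23 = 0  (binding)

Optimal: u = 6, v = 5
Binding: C1, C5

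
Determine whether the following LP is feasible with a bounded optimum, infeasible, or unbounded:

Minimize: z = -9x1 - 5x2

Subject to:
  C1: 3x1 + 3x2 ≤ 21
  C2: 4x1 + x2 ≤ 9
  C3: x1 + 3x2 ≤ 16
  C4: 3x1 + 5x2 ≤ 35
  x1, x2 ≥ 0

Feasible with a bounded optimal solution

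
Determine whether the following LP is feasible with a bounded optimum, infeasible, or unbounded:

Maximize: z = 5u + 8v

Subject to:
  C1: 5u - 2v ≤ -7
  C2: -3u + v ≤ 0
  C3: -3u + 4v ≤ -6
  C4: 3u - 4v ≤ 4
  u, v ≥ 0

Infeasible (no feasible solution exists)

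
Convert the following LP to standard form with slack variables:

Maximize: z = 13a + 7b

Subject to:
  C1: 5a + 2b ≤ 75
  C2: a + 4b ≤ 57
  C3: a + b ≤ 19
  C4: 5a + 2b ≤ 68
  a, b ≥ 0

max z = 13a + 7b

s.t.
  5a + 2b + s1 = 75
  a + 4b + s2 = 57
  a + b + s3 = 19
  5a + 2b + s4 = 68
  a, b, s1, s2, s3, s4 ≥ 0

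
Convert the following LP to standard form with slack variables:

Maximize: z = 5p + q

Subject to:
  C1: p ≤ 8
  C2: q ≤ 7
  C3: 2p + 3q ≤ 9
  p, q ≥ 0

max z = 5p + q

s.t.
  p + s1 = 8
  q + s2 = 7
  2p + 3q + s3 = 9
  p, q, s1, s2, s3 ≥ 0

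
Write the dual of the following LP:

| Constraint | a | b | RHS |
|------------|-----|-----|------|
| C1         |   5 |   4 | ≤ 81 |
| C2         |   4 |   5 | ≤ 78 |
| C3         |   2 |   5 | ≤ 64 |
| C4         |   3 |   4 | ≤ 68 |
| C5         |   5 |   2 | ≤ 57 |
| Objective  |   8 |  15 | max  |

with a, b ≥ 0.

Primal max cᵀx s.t. Ax ≤ b, x ≥ 0  →  Dual min bᵀy s.t. Aᵀy ≥ c, y ≥ 0.

Minimize: z = 81y1 + 78y2 + 64y3 + 68y4 + 57y5

Subject to:
  5y1 + 4y2 + 2y3 + 3y4 + 5y5 ≥ 8
  4y1 + 5y2 + 5y3 + 4y4 + 2y5 ≥ 15
  y1, y2, y3, y4, y5 ≥ 0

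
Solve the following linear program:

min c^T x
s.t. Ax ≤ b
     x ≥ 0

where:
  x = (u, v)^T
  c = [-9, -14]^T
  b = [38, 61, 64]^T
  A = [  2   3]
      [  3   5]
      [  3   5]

Evaluate the objective at each vertex of the feasible region:
  z(0, 0) = 0
  z(19, 0) = -171
  z(7, 8) = -175  ←
  z(0, 12.2) = -170.8
The minimum is at u = 7, v = 8.

u = 7, v = 8, z = -175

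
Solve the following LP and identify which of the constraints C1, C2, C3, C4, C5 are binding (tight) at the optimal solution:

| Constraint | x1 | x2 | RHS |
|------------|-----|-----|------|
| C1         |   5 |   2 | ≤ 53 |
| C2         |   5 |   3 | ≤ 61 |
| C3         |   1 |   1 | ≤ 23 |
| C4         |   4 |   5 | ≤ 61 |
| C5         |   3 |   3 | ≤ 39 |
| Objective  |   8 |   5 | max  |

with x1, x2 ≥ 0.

At x1 = 9, x2 = 4, compute slack b - a·x for each constraint:
  C1: 53 − 53 = 0  (binding)
  C2: 61 − 57 = 4  (slack)
  C3: 23 − 13 = 10  (slack)
  C4: 61 − 56 = 5  (slack)
  C5: 39 − 39 = 0  (binding)

Optimal: x1 = 9, x2 = 4
Binding: C1, C5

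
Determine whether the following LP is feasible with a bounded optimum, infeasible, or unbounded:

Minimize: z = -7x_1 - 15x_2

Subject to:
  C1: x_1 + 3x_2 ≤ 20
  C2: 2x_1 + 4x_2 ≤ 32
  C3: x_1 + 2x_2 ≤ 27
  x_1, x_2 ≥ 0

Feasible with a bounded optimal solution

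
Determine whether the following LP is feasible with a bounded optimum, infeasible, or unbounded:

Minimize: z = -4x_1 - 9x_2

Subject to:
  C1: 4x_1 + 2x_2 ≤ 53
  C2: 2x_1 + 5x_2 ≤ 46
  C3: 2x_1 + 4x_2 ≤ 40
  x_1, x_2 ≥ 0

Feasible with a bounded optimal solution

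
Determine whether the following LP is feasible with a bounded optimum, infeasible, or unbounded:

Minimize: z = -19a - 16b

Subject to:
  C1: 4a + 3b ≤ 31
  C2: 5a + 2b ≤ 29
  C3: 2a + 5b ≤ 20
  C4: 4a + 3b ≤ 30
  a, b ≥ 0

Feasible with a bounded optimal solution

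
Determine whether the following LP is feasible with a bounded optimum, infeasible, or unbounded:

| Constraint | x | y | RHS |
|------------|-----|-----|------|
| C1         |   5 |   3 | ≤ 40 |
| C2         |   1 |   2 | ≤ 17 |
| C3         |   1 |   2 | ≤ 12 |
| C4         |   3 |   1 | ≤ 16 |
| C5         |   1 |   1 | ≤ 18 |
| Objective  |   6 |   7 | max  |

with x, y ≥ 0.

Feasible with a bounded optimal solution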